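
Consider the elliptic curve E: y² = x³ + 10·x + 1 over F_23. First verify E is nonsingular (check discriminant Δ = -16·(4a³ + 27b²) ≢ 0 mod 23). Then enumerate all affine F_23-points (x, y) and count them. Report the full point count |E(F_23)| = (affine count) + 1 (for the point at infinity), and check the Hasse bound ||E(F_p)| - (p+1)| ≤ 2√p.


Affine points = {(0, 1), (0, 22), (1, 9), (1, 14), (2, 11), (2, 12), (3, 9), (3, 14), (4, 6), (4, 17), (6, 1), (6, 22), (7, 0), (8, 8), (8, 15), (11, 4), (11, 19), (12, 3), (12, 20), (16, 5), (16, 18), (17, 1), (17, 22), (19, 9), (19, 14), (20, 6), (20, 17), (22, 6), (22, 17)}; affine count = 29; |E(F_23)| = 30.

Discriminant check: Δ ∝ 4a³ + 27b² = 4·10³ + 27·1² = 4·1000 + 27·1 ≡ 2 (mod 23). Nonzero ⇒ E is nonsingular.
For each x ∈ F_23, compute rhs = x³ + 10·x + 1 mod 23, then count y ∈ F_23 with y² ≡ rhs.
  x = 0: rhs = 1, matching y values: 1, 22 (2 points).
  x = 1: rhs = 12, matching y values: 9, 14 (2 points).
  x = 2: rhs = 6, matching y values: 11, 12 (2 points).
  x = 3: rhs = 12, matching y values: 9, 14 (2 points).
  x = 4: rhs = 13, matching y values: 6, 17 (2 points).
  x = 5: rhs = 15, matching y values: none (0 points).
  x = 6: rhs = 1, matching y values: 1, 22 (2 points).
  x = 7: rhs = 0, matching y values: 0 (1 points).
  x = 8: rhs = 18, matching y values: 8, 15 (2 points).
  x = 9: rhs = 15, matching y values: none (0 points).
  x = 10: rhs = 20, matching y values: none (0 points).
  x = 11: rhs = 16, matching y values: 4, 19 (2 points).
  x = 12: rhs = 9, matching y values: 3, 20 (2 points).
  x = 13: rhs = 5, matching y values: none (0 points).
  x = 14: rhs = 10, matching y values: none (0 points).
  x = 15: rhs = 7, matching y values: none (0 points).
  x = 16: rhs = 2, matching y values: 5, 18 (2 points).
  x = 17: rhs = 1, matching y values: 1, 22 (2 points).
  x = 18: rhs = 10, matching y values: none (0 points).
  x = 19: rhs = 12, matching y values: 9, 14 (2 points).
  x = 20: rhs = 13, matching y values: 6, 17 (2 points).
  x = 21: rhs = 19, matching y values: none (0 points).
  x = 22: rhs = 13, matching y values: 6, 17 (2 points).
Total affine count: 29.
Full point count |E(F_23)| = 29 + 1 = 30.
Hasse bound: |30 − (23+1)| = |6| = 6 ≤ 2√23 ≈ 9.5917 ✓.


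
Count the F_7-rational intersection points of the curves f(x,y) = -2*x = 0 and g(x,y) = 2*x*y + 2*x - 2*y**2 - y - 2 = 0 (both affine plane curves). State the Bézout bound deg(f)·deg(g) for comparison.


Common zeros: ∅; count = 0; Bézout bound = 2.

deg(f) = 1, deg(g) = 2, so Bézout bound = 2.
Scan x ∈ F_7. For each x, list the y ∈ F_7 with f(x, y) ≡ 0 and those with g(x, y) ≡ 0 (mod 7); the common zeros in that column are the intersection.
  x = 0: f ≡ 0 at y ∈ {0, 1, 2, 3, 4, 5, 6}; g ≡ 0 at y ∈ ∅; common: ∅.
  x = 1: f ≡ 0 at y ∈ ∅; g ≡ 0 at y ∈ {0, 4}; common: ∅.
  x = 2: f ≡ 0 at y ∈ ∅; g ≡ 0 at y ∈ {2, 3}; common: ∅.
  x = 3: f ≡ 0 at y ∈ ∅; g ≡ 0 at y ∈ {1, 5}; common: ∅.
  x = 4: f ≡ 0 at y ∈ ∅; g ≡ 0 at y ∈ ∅; common: ∅.
  x = 5: f ≡ 0 at y ∈ ∅; g ≡ 0 at y ∈ ∅; common: ∅.
  x = 6: f ≡ 0 at y ∈ ∅; g ≡ 0 at y ∈ ∅; common: ∅.
Collecting: common zeros = ∅, so the count is 0.
Comparison with the Bézout bound: 0 ≤ 2 = deg(f)·deg(g), as expected for curves with no common component (the affine F_7-count falls short of the bound because intersections may lie at infinity, over extension fields, or carry multiplicity).


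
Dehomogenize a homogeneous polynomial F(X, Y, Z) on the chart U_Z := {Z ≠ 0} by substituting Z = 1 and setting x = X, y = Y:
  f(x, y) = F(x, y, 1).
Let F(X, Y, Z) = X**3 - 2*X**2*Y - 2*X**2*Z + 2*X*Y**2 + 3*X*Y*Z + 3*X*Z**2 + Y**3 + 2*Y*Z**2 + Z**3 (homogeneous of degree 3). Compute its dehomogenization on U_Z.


f(x, y) = x**3 - 2*x**2*y - 2*x**2 + 2*x*y**2 + 3*x*y + 3*x + y**3 + 2*y + 1

On U_Z we set Z = 1. Each monomial c·X^i·Y^j·Z^k in F becomes c·x^i·y^j·1^k = c·x^i·y^j.
Substituting Z = 1: F(X, Y, 1) = x**3 - 2*x**2*y - 2*x**2 + 2*x*y**2 + 3*x*y + 3*x + y**3 + 2*y + 1.
Note: deg(f) ≤ deg(F) = 3; strict inequality happens when F is divisible by Z (lost terms).


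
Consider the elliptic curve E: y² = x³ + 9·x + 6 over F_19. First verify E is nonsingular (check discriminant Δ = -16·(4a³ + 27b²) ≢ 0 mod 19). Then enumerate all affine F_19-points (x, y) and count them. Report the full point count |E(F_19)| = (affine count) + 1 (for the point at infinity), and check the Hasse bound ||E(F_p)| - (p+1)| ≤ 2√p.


Affine points = {(0, 5), (0, 14), (1, 4), (1, 15), (4, 7), (4, 12), (5, 9), (5, 10), (8, 1), (8, 18), (11, 7), (11, 12), (14, 8), (14, 11), (15, 1), (15, 18), (16, 3), (16, 16)}; affine count = 18; |E(F_19)| = 19.

Discriminant check: Δ ∝ 4a³ + 27b² = 4·9³ + 27·6² = 4·729 + 27·36 ≡ 12 (mod 19). Nonzero ⇒ E is nonsingular.
For each x ∈ F_19, compute rhs = x³ + 9·x + 6 mod 19, then count y ∈ F_19 with y² ≡ rhs.
  x = 0: rhs = 6, matching y values: 5, 14 (2 points).
  x = 1: rhs = 16, matching y values: 4, 15 (2 points).
  x = 2: rhs = 13, matching y values: none (0 points).
  x = 3: rhs = 3, matching y values: none (0 points).
  x = 4: rhs = 11, matching y values: 7, 12 (2 points).
  x = 5: rhs = 5, matching y values: 9, 10 (2 points).
  x = 6: rhs = 10, matching y values: none (0 points).
  x = 7: rhs = 13, matching y values: none (0 points).
  x = 8: rhs = 1, matching y values: 1, 18 (2 points).
  x = 9: rhs = 18, matching y values: none (0 points).
  x = 10: rhs = 13, matching y values: none (0 points).
  x = 11: rhs = 11, matching y values: 7, 12 (2 points).
  x = 12: rhs = 18, matching y values: none (0 points).
  x = 13: rhs = 2, matching y values: none (0 points).
  x = 14: rhs = 7, matching y values: 8, 11 (2 points).
  x = 15: rhs = 1, matching y values: 1, 18 (2 points).
  x = 16: rhs = 9, matching y values: 3, 16 (2 points).
  x = 17: rhs = 18, matching y values: none (0 points).
  x = 18: rhs = 15, matching y values: none (0 points).
Total affine count: 18.
Full point count |E(F_19)| = 18 + 1 = 19.
Hasse bound: |19 − (19+1)| = |-1| = 1 ≤ 2√19 ≈ 8.7178 ✓.


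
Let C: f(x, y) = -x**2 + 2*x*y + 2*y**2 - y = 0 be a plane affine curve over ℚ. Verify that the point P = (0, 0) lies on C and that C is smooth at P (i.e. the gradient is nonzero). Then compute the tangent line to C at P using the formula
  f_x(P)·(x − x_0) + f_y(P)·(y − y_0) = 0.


Tangent line at P: -y = 0.

Step 1: f(0, 0) = 0, so P lies on C.
Step 2: partial derivatives
  f_x(x, y) = -2*x + 2*y, f_y(x, y) = 2*x + 4*y - 1.
  f_x(P) = 0, f_y(P) = -1 (gradient nonzero, so P is smooth).
Step 3: tangent line at P: 0·(x − 0) + -1·(y − 0) = 0.
Expanding: -y = 0.


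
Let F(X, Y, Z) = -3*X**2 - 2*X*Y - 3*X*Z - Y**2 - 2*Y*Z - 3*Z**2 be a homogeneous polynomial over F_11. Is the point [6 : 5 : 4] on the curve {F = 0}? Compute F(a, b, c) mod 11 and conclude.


F(6,5,4) ≡ 10 (mod 11); P is NOT on the curve.

Evaluate F(6, 5, 4) term-by-term (mod 11).
  -3*X**2 ↦ -3·36·1·1 = -108
  -2*X*Y ↦ -2·6·5·1 = -60
  -3*X*Z ↦ -3·6·1·4 = -72
  -Y**2 ↦ -1·1·25·1 = -25
  -2*Y*Z ↦ -2·1·5·4 = -40
  -3*Z**2 ↦ -3·1·1·16 = -48
Sum: F(6, 5, 4) = (-108) + (-60) + (-72) + (-25) + (-40) + (-48) = -353.
Reducing mod 11: -353 ≡ 10 (mod 11).
Since F(a, b, c) ≡ 10 ≠ 0 (mod 11), P does NOT lie on the curve.


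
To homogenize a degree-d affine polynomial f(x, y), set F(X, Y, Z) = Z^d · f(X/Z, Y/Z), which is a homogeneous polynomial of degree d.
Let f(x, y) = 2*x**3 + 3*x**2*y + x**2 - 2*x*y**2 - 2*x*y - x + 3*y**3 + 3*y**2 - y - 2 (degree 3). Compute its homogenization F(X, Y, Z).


F(X, Y, Z) = 2*X**3 + 3*X**2*Y + X**2*Z - 2*X*Y**2 - 2*X*Y*Z - X*Z**2 + 3*Y**3 + 3*Y**2*Z - Y*Z**2 - 2*Z**3

deg(f) = 3.
Substitute x = X/Z, y = Y/Z into f, then multiply by Z^3.
  monomial 2·x^3·y^0 ↦ 2·X^3·Y^0·Z^0.
  monomial 3·x^2·y^1 ↦ 3·X^2·Y^1·Z^0.
  monomial 1·x^2·y^0 ↦ 1·X^2·Y^0·Z^1.
  monomial -2·x^1·y^2 ↦ -2·X^1·Y^2·Z^0.
  monomial -2·x^1·y^1 ↦ -2·X^1·Y^1·Z^1.
  monomial -1·x^1·y^0 ↦ -1·X^1·Y^0·Z^2.
  monomial 3·x^0·y^3 ↦ 3·X^0·Y^3·Z^0.
  monomial 3·x^0·y^2 ↦ 3·X^0·Y^2·Z^1.
  monomial -1·x^0·y^1 ↦ -1·X^0·Y^1·Z^2.
  monomial -2·x^0·y^0 ↦ -2·X^0·Y^0·Z^3.
Collecting: F(X, Y, Z) = 2*X**3 + 3*X**2*Y + X**2*Z - 2*X*Y**2 - 2*X*Y*Z - X*Z**2 + 3*Y**3 + 3*Y**2*Z - Y*Z**2 - 2*Z**3.


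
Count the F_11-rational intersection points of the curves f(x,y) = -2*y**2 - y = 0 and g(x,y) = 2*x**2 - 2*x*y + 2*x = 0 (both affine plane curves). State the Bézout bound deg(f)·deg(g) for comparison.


Common zeros: {(0, 0), (0, 5), (4, 5), (10, 0)}; count = 4; Bézout bound = 4.

deg(f) = 2, deg(g) = 2, so Bézout bound = 4.
Scan x ∈ F_11. For each x, list the y ∈ F_11 with f(x, y) ≡ 0 and those with g(x, y) ≡ 0 (mod 11); the common zeros in that column are the intersection.
  x = 0: f ≡ 0 at y ∈ {0, 5}; g ≡ 0 at y ∈ {0, 1, 2, 3, 4, 5, 6, 7, 8, 9, 10}; common: {0, 5}.
  x = 1: f ≡ 0 at y ∈ {0, 5}; g ≡ 0 at y ∈ {2}; common: ∅.
  x = 2: f ≡ 0 at y ∈ {0, 5}; g ≡ 0 at y ∈ {3}; common: ∅.
  x = 3: f ≡ 0 at y ∈ {0, 5}; g ≡ 0 at y ∈ {4}; common: ∅.
  x = 4: f ≡ 0 at y ∈ {0, 5}; g ≡ 0 at y ∈ {5}; common: {5}.
  x = 5: f ≡ 0 at y ∈ {0, 5}; g ≡ 0 at y ∈ {6}; common: ∅.
  x = 6: f ≡ 0 at y ∈ {0, 5}; g ≡ 0 at y ∈ {7}; common: ∅.
  x = 7: f ≡ 0 at y ∈ {0, 5}; g ≡ 0 at y ∈ {8}; common: ∅.
  x = 8: f ≡ 0 at y ∈ {0, 5}; g ≡ 0 at y ∈ {9}; common: ∅.
  x = 9: f ≡ 0 at y ∈ {0, 5}; g ≡ 0 at y ∈ {10}; common: ∅.
  x = 10: f ≡ 0 at y ∈ {0, 5}; g ≡ 0 at y ∈ {0}; common: {0}.
Collecting: common zeros = {(0, 0), (0, 5), (4, 5), (10, 0)}, so the count is 4.
Comparison with the Bézout bound: 4 ≤ 4 = deg(f)·deg(g), as expected for curves with no common component (the bound is attained).


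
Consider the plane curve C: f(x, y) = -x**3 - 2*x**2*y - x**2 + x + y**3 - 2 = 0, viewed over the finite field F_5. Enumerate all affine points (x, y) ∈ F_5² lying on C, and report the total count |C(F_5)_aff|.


Affine F_5-points: {(0, 3), (2, 2), (2, 4), (3, 0)}; count = 4.

For each of the 25 pairs (x, y) ∈ F_5², evaluate f(x, y) mod 5. Record the zeros.
  x = 0: [0↦3, 1↦4, 2↦1, 3↦0, 4↦2]  zeros at y ∈ {3}
  x = 1: [0↦2, 1↦1, 2↦1, 3↦3, 4↦3]  zeros at y ∈ ∅
  x = 2: [0↦3, 1↦1, 2↦0, 3↦1, 4↦0]  zeros at y ∈ {2, 4}
  x = 3: [0↦0, 1↦3, 2↦2, 3↦3, 4↦2]  zeros at y ∈ {0}
  x = 4: [0↦2, 1↦1, 2↦1, 3↦3, 4↦3]  zeros at y ∈ ∅
Collecting zeros: affine points = {(0, 3), (2, 2), (2, 4), (3, 0)}.
Total count |C(F_5)_aff| = 4.


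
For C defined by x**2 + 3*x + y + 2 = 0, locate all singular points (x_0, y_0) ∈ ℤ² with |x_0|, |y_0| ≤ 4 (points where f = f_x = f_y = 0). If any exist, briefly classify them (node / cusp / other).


No singular points in the scanned grid; C is smooth there.

Compute partial derivatives:
  f_x = 2*x + 3.
  f_y = 1.
f_y = 1 is a nonzero constant, so f_y never vanishes: no point (x, y) can satisfy f = f_x = f_y = 0. In particular no (x, y) ∈ {−4, ..., 4}² is singular; the curve is smooth.


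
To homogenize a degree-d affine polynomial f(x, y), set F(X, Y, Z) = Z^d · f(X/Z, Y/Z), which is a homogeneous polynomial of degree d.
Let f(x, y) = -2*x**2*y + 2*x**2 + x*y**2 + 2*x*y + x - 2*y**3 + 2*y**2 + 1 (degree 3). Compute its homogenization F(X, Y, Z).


F(X, Y, Z) = -2*X**2*Y + 2*X**2*Z + X*Y**2 + 2*X*Y*Z + X*Z**2 - 2*Y**3 + 2*Y**2*Z + Z**3

deg(f) = 3.
Substitute x = X/Z, y = Y/Z into f, then multiply by Z^3.
  monomial -2·x^2·y^1 ↦ -2·X^2·Y^1·Z^0.
  monomial 2·x^2·y^0 ↦ 2·X^2·Y^0·Z^1.
  monomial 1·x^1·y^2 ↦ 1·X^1·Y^2·Z^0.
  monomial 2·x^1·y^1 ↦ 2·X^1·Y^1·Z^1.
  monomial 1·x^1·y^0 ↦ 1·X^1·Y^0·Z^2.
  monomial -2·x^0·y^3 ↦ -2·X^0·Y^3·Z^0.
  monomial 2·x^0·y^2 ↦ 2·X^0·Y^2·Z^1.
  monomial 1·x^0·y^0 ↦ 1·X^0·Y^0·Z^3.
Collecting: F(X, Y, Z) = -2*X**2*Y + 2*X**2*Z + X*Y**2 + 2*X*Y*Z + X*Z**2 - 2*Y**3 + 2*Y**2*Z + Z**3.


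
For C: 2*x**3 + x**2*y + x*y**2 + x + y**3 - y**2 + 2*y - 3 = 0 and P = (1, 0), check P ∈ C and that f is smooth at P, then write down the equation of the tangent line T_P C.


Tangent line at P: 7*x + 3*y - 7 = 0.

Step 1: f(1, 0) = 0, so P lies on C.
Step 2: partial derivatives
  f_x(x, y) = 6*x**2 + 2*x*y + y**2 + 1, f_y(x, y) = x**2 + 2*x*y + 3*y**2 - 2*y + 2.
  f_x(P) = 7, f_y(P) = 3 (gradient nonzero, so P is smooth).
Step 3: tangent line at P: 7·(x − 1) + 3·(y − 0) = 0.
Expanding: 7*x + 3*y - 7 = 0.


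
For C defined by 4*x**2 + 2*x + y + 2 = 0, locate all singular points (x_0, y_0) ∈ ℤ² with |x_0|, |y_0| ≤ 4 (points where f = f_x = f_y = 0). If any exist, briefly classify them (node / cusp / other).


No singular points in the scanned grid; C is smooth there.

Compute partial derivatives:
  f_x = 8*x + 2.
  f_y = 1.
f_y = 1 is a nonzero constant, so f_y never vanishes: no point (x, y) can satisfy f = f_x = f_y = 0. In particular no (x, y) ∈ {−4, ..., 4}² is singular; the curve is smooth.


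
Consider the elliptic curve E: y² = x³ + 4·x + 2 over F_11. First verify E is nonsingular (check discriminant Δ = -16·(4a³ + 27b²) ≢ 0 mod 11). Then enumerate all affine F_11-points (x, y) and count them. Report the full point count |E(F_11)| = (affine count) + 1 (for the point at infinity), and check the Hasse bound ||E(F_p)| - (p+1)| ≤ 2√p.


Affine points = {(4, 4), (4, 7), (5, 2), (5, 9), (6, 0)}; affine count = 5; |E(F_11)| = 6.

Discriminant check: Δ ∝ 4a³ + 27b² = 4·4³ + 27·2² = 4·64 + 27·4 ≡ 1 (mod 11). Nonzero ⇒ E is nonsingular.
For each x ∈ F_11, compute rhs = x³ + 4·x + 2 mod 11, then count y ∈ F_11 with y² ≡ rhs.
  x = 0: rhs = 2, matching y values: none (0 points).
  x = 1: rhs = 7, matching y values: none (0 points).
  x = 2: rhs = 7, matching y values: none (0 points).
  x = 3: rhs = 8, matching y values: none (0 points).
  x = 4: rhs = 5, matching y values: 4, 7 (2 points).
  x = 5: rhs = 4, matching y values: 2, 9 (2 points).
  x = 6: rhs = 0, matching y values: 0 (1 points).
  x = 7: rhs = 10, matching y values: none (0 points).
  x = 8: rhs = 7, matching y values: none (0 points).
  x = 9: rhs = 8, matching y values: none (0 points).
  x = 10: rhs = 8, matching y values: none (0 points).
Total affine count: 5.
Full point count |E(F_11)| = 5 + 1 = 6.
Hasse bound: |6 − (11+1)| = |-6| = 6 ≤ 2√11 ≈ 6.6332 ✓.


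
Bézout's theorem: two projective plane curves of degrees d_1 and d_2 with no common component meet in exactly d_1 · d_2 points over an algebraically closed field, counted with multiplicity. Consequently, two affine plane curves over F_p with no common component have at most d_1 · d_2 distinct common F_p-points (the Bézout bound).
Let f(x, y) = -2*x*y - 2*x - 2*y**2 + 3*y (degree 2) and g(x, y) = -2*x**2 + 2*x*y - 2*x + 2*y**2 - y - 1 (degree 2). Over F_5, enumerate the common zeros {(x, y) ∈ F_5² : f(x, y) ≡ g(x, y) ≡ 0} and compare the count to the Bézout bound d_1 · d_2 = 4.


Common zeros: ∅; count = 0; Bézout bound = 4.

deg(f) = 2, deg(g) = 2, so Bézout bound = 4.
Scan x ∈ F_5. For each x, list the y ∈ F_5 with f(x, y) ≡ 0 and those with g(x, y) ≡ 0 (mod 5); the common zeros in that column are the intersection.
  x = 0: f ≡ 0 at y ∈ {0, 4}; g ≡ 0 at y ∈ {1, 2}; common: ∅.
  x = 1: f ≡ 0 at y ∈ {4}; g ≡ 0 at y ∈ {0, 2}; common: ∅.
  x = 2: f ≡ 0 at y ∈ {3, 4}; g ≡ 0 at y ∈ ∅; common: ∅.
  x = 3: f ≡ 0 at y ∈ {2, 4}; g ≡ 0 at y ∈ {0}; common: ∅.
  x = 4: f ≡ 0 at y ∈ {1, 4}; g ≡ 0 at y ∈ ∅; common: ∅.
Collecting: common zeros = ∅, so the count is 0.
Comparison with the Bézout bound: 0 ≤ 4 = deg(f)·deg(g), as expected for curves with no common component (the affine F_5-count falls short of the bound because intersections may lie at infinity, over extension fields, or carry multiplicity).


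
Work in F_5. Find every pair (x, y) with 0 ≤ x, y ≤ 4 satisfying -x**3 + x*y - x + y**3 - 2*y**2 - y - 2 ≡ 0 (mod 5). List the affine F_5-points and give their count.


Affine F_5-points: {(1, 1), (1, 3), (2, 2), (2, 3), (4, 0)}; count = 5.

For each of the 25 pairs (x, y) ∈ F_5², evaluate f(x, y) mod 5. Record the zeros.
  x = 0: [0↦3, 1↦1, 2↦1, 3↦4, 4↦1]  zeros at y ∈ ∅
  x = 1: [0↦1, 1↦0, 2↦1, 3↦0, 4↦3]  zeros at y ∈ {1, 3}
  x = 2: [0↦3, 1↦3, 2↦0, 3↦0, 4↦4]  zeros at y ∈ {2, 3}
  x = 3: [0↦3, 1↦4, 2↦2, 3↦3, 4↦3]  zeros at y ∈ ∅
  x = 4: [0↦0, 1↦2, 2↦1, 3↦3, 4↦4]  zeros at y ∈ {0}
Collecting zeros: affine points = {(1, 1), (1, 3), (2, 2), (2, 3), (4, 0)}.
Total count |C(F_5)_aff| = 5.


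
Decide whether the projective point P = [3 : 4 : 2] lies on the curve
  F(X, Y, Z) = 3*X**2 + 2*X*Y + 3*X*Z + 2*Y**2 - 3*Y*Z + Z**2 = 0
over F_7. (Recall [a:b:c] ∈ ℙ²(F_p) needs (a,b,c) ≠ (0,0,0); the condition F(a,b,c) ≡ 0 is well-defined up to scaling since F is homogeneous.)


F(3,4,2) ≡ 4 (mod 7); P is NOT on the curve.

Evaluate F(3, 4, 2) term-by-term (mod 7).
  3*X**2 ↦ 3·9·1·1 = 27
  2*X*Y ↦ 2·3·4·1 = 24
  3*X*Z ↦ 3·3·1·2 = 18
  2*Y**2 ↦ 2·1·16·1 = 32
  -3*Y*Z ↦ -3·1·4·2 = -24
  Z**2 ↦ 1·1·1·4 = 4
Sum: F(3, 4, 2) = (27) + (24) + (18) + (32) + (-24) + (4) = 81.
Reducing mod 7: 81 ≡ 4 (mod 7).
Since F(a, b, c) ≡ 4 ≠ 0 (mod 7), P does NOT lie on the curve.


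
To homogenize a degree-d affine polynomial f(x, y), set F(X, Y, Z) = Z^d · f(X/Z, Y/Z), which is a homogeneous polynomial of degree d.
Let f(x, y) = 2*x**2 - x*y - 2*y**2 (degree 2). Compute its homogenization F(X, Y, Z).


F(X, Y, Z) = 2*X**2 - X*Y - 2*Y**2

deg(f) = 2.
Substitute x = X/Z, y = Y/Z into f, then multiply by Z^2.
  monomial 2·x^2·y^0 ↦ 2·X^2·Y^0·Z^0.
  monomial -1·x^1·y^1 ↦ -1·X^1·Y^1·Z^0.
  monomial -2·x^0·y^2 ↦ -2·X^0·Y^2·Z^0.
Collecting: F(X, Y, Z) = 2*X**2 - X*Y - 2*Y**2.


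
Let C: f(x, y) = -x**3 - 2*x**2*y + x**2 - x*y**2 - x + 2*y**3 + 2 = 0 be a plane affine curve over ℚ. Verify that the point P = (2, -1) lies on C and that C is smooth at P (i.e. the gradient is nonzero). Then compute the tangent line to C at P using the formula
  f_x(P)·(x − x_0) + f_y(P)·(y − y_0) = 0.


Tangent line at P: -2*x + 2*y + 6 = 0.

Step 1: f(2, -1) = 0, so P lies on C.
Step 2: partial derivatives
  f_x(x, y) = -3*x**2 - 4*x*y + 2*x - y**2 - 1, f_y(x, y) = -2*x**2 - 2*x*y + 6*y**2.
  f_x(P) = -2, f_y(P) = 2 (gradient nonzero, so P is smooth).
Step 3: tangent line at P: -2·(x − 2) + 2·(y − -1) = 0.
Expanding: -2*x + 2*y + 6 = 0.


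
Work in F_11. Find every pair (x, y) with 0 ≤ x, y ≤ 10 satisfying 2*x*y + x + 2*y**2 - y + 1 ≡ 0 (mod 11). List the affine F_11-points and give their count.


Affine F_11-points: {(0, 8), (0, 9), (3, 1), (3, 2), (4, 3), (4, 10), (5, 6), (9, 4), (10, 0), (10, 7)}; count = 10.

For each of the 121 pairs (x, y) ∈ F_11², evaluate f(x, y) mod 11. Record the zeros.
  x = 0: [0↦1, 1↦2, 2↦7, 3↦5, 4↦7, 5↦2, 6↦1, 7↦4, 8↦0, 9↦0, 10↦4]  zeros at y ∈ {8, 9}
  x = 1: [0↦2, 1↦5, 2↦1, 3↦1, 4↦5, 5↦2, 6↦3, 7↦8, 8↦6, 9↦8, 10↦3]  zeros at y ∈ ∅
  x = 2: [0↦3, 1↦8, 2↦6, 3↦8, 4↦3, 5↦2, 6↦5, 7↦1, 8↦1, 9↦5, 10↦2]  zeros at y ∈ ∅
  x = 3: [0↦4, 1↦0, 2↦0, 3↦4, 4↦1, 5↦2, 6↦7, 7↦5, 8↦7, 9↦2, 10↦1]  zeros at y ∈ {1, 2}
  x = 4: [0↦5, 1↦3, 2↦5, 3↦0, 4↦10, 5↦2, 6↦9, 7↦9, 8↦2, 9↦10, 10↦0]  zeros at y ∈ {3, 10}
  x = 5: [0↦6, 1↦6, 2↦10, 3↦7, 4↦8, 5↦2, 6↦0, 7↦2, 8↦8, 9↦7, 10↦10]  zeros at y ∈ {6}
  x = 6: [0↦7, 1↦9, 2↦4, 3↦3, 4↦6, 5↦2, 6↦2, 7↦6, 8↦3, 9↦4, 10↦9]  zeros at y ∈ ∅
  x = 7: [0↦8, 1↦1, 2↦9, 3↦10, 4↦4, 5↦2, 6↦4, 7↦10, 8↦9, 9↦1, 10↦8]  zeros at y ∈ ∅
  x = 8: [0↦9, 1↦4, 2↦3, 3↦6, 4↦2, 5↦2, 6↦6, 7↦3, 8↦4, 9↦9, 10↦7]  zeros at y ∈ ∅
  x = 9: [0↦10, 1↦7, 2↦8, 3↦2, 4↦0, 5↦2, 6↦8, 7↦7, 8↦10, 9↦6, 10↦6]  zeros at y ∈ {4}
  x = 10: [0↦0, 1↦10, 2↦2, 3↦9, 4↦9, 5↦2, 6↦10, 7↦0, 8↦5, 9↦3, 10↦5]  zeros at y ∈ {0, 7}
Collecting zeros: affine points = {(0, 8), (0, 9), (3, 1), (3, 2), (4, 3), (4, 10), (5, 6), (9, 4), (10, 0), (10, 7)}.
Total count |C(F_11)_aff| = 10.


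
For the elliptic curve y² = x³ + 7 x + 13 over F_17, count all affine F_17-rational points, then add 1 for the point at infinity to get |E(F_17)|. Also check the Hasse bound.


Affine points = {(0, 8), (0, 9), (1, 2), (1, 15), (2, 1), (2, 16), (6, 4), (6, 13), (14, 4), (14, 13), (15, 5), (15, 12)}; affine count = 12; |E(F_17)| = 13.

Discriminant check: Δ ∝ 4a³ + 27b² = 4·7³ + 27·13² = 4·343 + 27·169 ≡ 2 (mod 17). Nonzero ⇒ E is nonsingular.
For each x ∈ F_17, compute rhs = x³ + 7·x + 13 mod 17, then count y ∈ F_17 with y² ≡ rhs.
  x = 0: rhs = 13, matching y values: 8, 9 (2 points).
  x = 1: rhs = 4, matching y values: 2, 15 (2 points).
  x = 2: rhs = 1, matching y values: 1, 16 (2 points).
  x = 3: rhs = 10, matching y values: none (0 points).
  x = 4: rhs = 3, matching y values: none (0 points).
  x = 5: rhs = 3, matching y values: none (0 points).
  x = 6: rhs = 16, matching y values: 4, 13 (2 points).
  x = 7: rhs = 14, matching y values: none (0 points).
  x = 8: rhs = 3, matching y values: none (0 points).
  x = 9: rhs = 6, matching y values: none (0 points).
  x = 10: rhs = 12, matching y values: none (0 points).
  x = 11: rhs = 10, matching y values: none (0 points).
  x = 12: rhs = 6, matching y values: none (0 points).
  x = 13: rhs = 6, matching y values: none (0 points).
  x = 14: rhs = 16, matching y values: 4, 13 (2 points).
  x = 15: rhs = 8, matching y values: 5, 12 (2 points).
  x = 16: rhs = 5, matching y values: none (0 points).
Total affine count: 12.
Full point count |E(F_17)| = 12 + 1 = 13.
Hasse bound: |13 − (17+1)| = |-5| = 5 ≤ 2√17 ≈ 8.2462 ✓.


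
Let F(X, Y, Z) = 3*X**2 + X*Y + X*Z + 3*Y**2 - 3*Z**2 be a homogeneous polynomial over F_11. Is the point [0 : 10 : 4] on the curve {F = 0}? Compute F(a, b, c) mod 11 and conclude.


F(0,10,4) ≡ 10 (mod 11); P is NOT on the curve.

Evaluate F(0, 10, 4) term-by-term (mod 11).
  3*X**2 ↦ 3·0·1·1 = 0
  X*Y ↦ 1·0·10·1 = 0
  X*Z ↦ 1·0·1·4 = 0
  3*Y**2 ↦ 3·1·100·1 = 300
  -3*Z**2 ↦ -3·1·1·16 = -48
Sum: F(0, 10, 4) = (0) + (0) + (0) + (300) + (-48) = 252.
Reducing mod 11: 252 ≡ 10 (mod 11).
Since F(a, b, c) ≡ 10 ≠ 0 (mod 11), P does NOT lie on the curve.


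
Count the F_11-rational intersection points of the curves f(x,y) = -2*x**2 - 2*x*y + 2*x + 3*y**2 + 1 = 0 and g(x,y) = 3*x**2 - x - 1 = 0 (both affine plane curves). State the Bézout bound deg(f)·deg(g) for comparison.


Common zeros: ∅; count = 0; Bézout bound = 4.

deg(f) = 2, deg(g) = 2, so Bézout bound = 4.
Scan x ∈ F_11. For each x, list the y ∈ F_11 with f(x, y) ≡ 0 and those with g(x, y) ≡ 0 (mod 11); the common zeros in that column are the intersection.
  x = 0: f ≡ 0 at y ∈ ∅; g ≡ 0 at y ∈ ∅; common: ∅.
  x = 1: f ≡ 0 at y ∈ {3, 5}; g ≡ 0 at y ∈ ∅; common: ∅.
  x = 2: f ≡ 0 at y ∈ ∅; g ≡ 0 at y ∈ ∅; common: ∅.
  x = 3: f ≡ 0 at y ∈ {0, 2}; g ≡ 0 at y ∈ ∅; common: ∅.
  x = 4: f ≡ 0 at y ∈ ∅; g ≡ 0 at y ∈ ∅; common: ∅.
  x = 5: f ≡ 0 at y ∈ ∅; g ≡ 0 at y ∈ ∅; common: ∅.
  x = 6: f ≡ 0 at y ∈ {5, 10}; g ≡ 0 at y ∈ ∅; common: ∅.
  x = 7: f ≡ 0 at y ∈ {2, 10}; g ≡ 0 at y ∈ ∅; common: ∅.
  x = 8: f ≡ 0 at y ∈ {3, 6}; g ≡ 0 at y ∈ ∅; common: ∅.
  x = 9: f ≡ 0 at y ∈ {0, 6}; g ≡ 0 at y ∈ ∅; common: ∅.
  x = 10: f ≡ 0 at y ∈ ∅; g ≡ 0 at y ∈ ∅; common: ∅.
Collecting: common zeros = ∅, so the count is 0.
Comparison with the Bézout bound: 0 ≤ 4 = deg(f)·deg(g), as expected for curves with no common component (the affine F_11-count falls short of the bound because intersections may lie at infinity, over extension fields, or carry multiplicity).


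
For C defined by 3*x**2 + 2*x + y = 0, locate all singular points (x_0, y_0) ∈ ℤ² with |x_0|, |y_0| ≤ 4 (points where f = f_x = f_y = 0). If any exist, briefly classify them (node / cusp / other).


No singular points in the scanned grid; C is smooth there.

Compute partial derivatives:
  f_x = 6*x + 2.
  f_y = 1.
f_y = 1 is a nonzero constant, so f_y never vanishes: no point (x, y) can satisfy f = f_x = f_y = 0. In particular no (x, y) ∈ {−4, ..., 4}² is singular; the curve is smooth.


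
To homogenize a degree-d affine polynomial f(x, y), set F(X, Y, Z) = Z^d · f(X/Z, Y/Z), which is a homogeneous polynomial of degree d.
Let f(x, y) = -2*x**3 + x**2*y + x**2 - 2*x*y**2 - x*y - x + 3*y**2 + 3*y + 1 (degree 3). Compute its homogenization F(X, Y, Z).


F(X, Y, Z) = -2*X**3 + X**2*Y + X**2*Z - 2*X*Y**2 - X*Y*Z - X*Z**2 + 3*Y**2*Z + 3*Y*Z**2 + Z**3

deg(f) = 3.
Substitute x = X/Z, y = Y/Z into f, then multiply by Z^3.
  monomial -2·x^3·y^0 ↦ -2·X^3·Y^0·Z^0.
  monomial 1·x^2·y^1 ↦ 1·X^2·Y^1·Z^0.
  monomial 1·x^2·y^0 ↦ 1·X^2·Y^0·Z^1.
  monomial -2·x^1·y^2 ↦ -2·X^1·Y^2·Z^0.
  monomial -1·x^1·y^1 ↦ -1·X^1·Y^1·Z^1.
  monomial -1·x^1·y^0 ↦ -1·X^1·Y^0·Z^2.
  monomial 3·x^0·y^2 ↦ 3·X^0·Y^2·Z^1.
  monomial 3·x^0·y^1 ↦ 3·X^0·Y^1·Z^2.
  monomial 1·x^0·y^0 ↦ 1·X^0·Y^0·Z^3.
Collecting: F(X, Y, Z) = -2*X**3 + X**2*Y + X**2*Z - 2*X*Y**2 - X*Y*Z - X*Z**2 + 3*Y**2*Z + 3*Y*Z**2 + Z**3.


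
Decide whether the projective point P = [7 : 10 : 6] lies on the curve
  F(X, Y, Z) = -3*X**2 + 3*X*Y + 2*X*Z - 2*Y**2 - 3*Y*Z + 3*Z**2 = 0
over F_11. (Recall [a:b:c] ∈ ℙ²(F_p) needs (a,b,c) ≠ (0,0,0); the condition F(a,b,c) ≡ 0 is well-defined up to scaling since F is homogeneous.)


F(7,10,6) ≡ 7 (mod 11); P is NOT on the curve.

Evaluate F(7, 10, 6) term-by-term (mod 11).
  -3*X**2 ↦ -3·49·1·1 = -147
  3*X*Y ↦ 3·7·10·1 = 210
  2*X*Z ↦ 2·7·1·6 = 84
  -2*Y**2 ↦ -2·1·100·1 = -200
  -3*Y*Z ↦ -3·1·10·6 = -180
  3*Z**2 ↦ 3·1·1·36 = 108
Sum: F(7, 10, 6) = (-147) + (210) + (84) + (-200) + (-180) + (108) = -125.
Reducing mod 11: -125 ≡ 7 (mod 11).
Since F(a, b, c) ≡ 7 ≠ 0 (mod 11), P does NOT lie on the curve.


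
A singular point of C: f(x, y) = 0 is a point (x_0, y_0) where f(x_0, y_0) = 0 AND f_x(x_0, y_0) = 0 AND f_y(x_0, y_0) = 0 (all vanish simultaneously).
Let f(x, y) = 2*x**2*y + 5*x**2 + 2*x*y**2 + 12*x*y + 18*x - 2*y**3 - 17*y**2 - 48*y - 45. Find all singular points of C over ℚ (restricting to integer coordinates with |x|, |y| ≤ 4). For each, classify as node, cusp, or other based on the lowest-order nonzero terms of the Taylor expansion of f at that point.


Singular points: {(0, -3)}; classification: node.

Compute partial derivatives:
  f_x = 4*x*y + 10*x + 2*y**2 + 12*y + 18.
  f_y = 2*x**2 + 4*x*y + 12*x - 6*y**2 - 34*y - 48.
Scan x_0 ∈ {−4, ..., 4}. For each x_0, f_y(x_0, y) is a polynomial in y; find its integer roots y ∈ {−4, ..., 4}, then test f_x and f at those candidates.
  x = -4: f_y(-4, y) = -6*y**2 - 50*y - 64; no integer root y with |y| ≤ 4.
  x = -3: f_y(-3, y) = -6*y**2 - 46*y - 66; no integer root y with |y| ≤ 4.
  x = -2: f_y(-2, y) = -6*y**2 - 42*y - 64; no integer root y with |y| ≤ 4.
  x = -1: f_y(-1, y) = -6*y**2 - 38*y - 58; no integer root y with |y| ≤ 4.
  x = 0: f_y(0, y) = -6*y**2 - 34*y - 48; vanishes at y ∈ {-3}. (0, -3): f_x = 0, f = 0 — SINGULAR.
  x = 1: f_y(1, y) = -6*y**2 - 30*y - 34; no integer root y with |y| ≤ 4.
  x = 2: f_y(2, y) = -6*y**2 - 26*y - 16; no integer root y with |y| ≤ 4.
  x = 3: f_y(3, y) = -6*y**2 - 22*y + 6; no integer root y with |y| ≤ 4.
  x = 4: f_y(4, y) = -6*y**2 - 18*y + 32; no integer root y with |y| ≤ 4.
Only singular point on the grid: (0, -3).
Classify: substitute x = 0 + u, y = -3 + v and expand: f = 2*u**2*v - u**2 + 2*u*v**2 - 2*v**3 + v**2.
No constant or linear terms (consistent with a singular point). Quadratic part: -u**2 + v**2. Cubic part: 2*u**2*v + 2*u*v**2 - 2*v**3.
The quadratic part v**2 - u**2 = (v − u)(v + u) splits into two distinct linear factors, so there are two distinct tangent lines y − -3 = ±(x − 0) — this is a node (ordinary double point).
Classification: node.


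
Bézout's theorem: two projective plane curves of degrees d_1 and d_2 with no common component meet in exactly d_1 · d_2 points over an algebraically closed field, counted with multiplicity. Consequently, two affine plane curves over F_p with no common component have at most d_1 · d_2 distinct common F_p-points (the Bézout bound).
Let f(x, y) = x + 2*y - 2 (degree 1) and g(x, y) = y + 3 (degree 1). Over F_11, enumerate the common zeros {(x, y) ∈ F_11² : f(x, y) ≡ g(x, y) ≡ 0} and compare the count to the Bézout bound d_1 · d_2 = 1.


Common zeros: {(8, 8)}; count = 1; Bézout bound = 1.

deg(f) = 1, deg(g) = 1, so Bézout bound = 1.
Scan x ∈ F_11. For each x, list the y ∈ F_11 with f(x, y) ≡ 0 and those with g(x, y) ≡ 0 (mod 11); the common zeros in that column are the intersection.
  x = 0: f ≡ 0 at y ∈ {1}; g ≡ 0 at y ∈ {8}; common: ∅.
  x = 1: f ≡ 0 at y ∈ {6}; g ≡ 0 at y ∈ {8}; common: ∅.
  x = 2: f ≡ 0 at y ∈ {0}; g ≡ 0 at y ∈ {8}; common: ∅.
  x = 3: f ≡ 0 at y ∈ {5}; g ≡ 0 at y ∈ {8}; common: ∅.
  x = 4: f ≡ 0 at y ∈ {10}; g ≡ 0 at y ∈ {8}; common: ∅.
  x = 5: f ≡ 0 at y ∈ {4}; g ≡ 0 at y ∈ {8}; common: ∅.
  x = 6: f ≡ 0 at y ∈ {9}; g ≡ 0 at y ∈ {8}; common: ∅.
  x = 7: f ≡ 0 at y ∈ {3}; g ≡ 0 at y ∈ {8}; common: ∅.
  x = 8: f ≡ 0 at y ∈ {8}; g ≡ 0 at y ∈ {8}; common: {8}.
  x = 9: f ≡ 0 at y ∈ {2}; g ≡ 0 at y ∈ {8}; common: ∅.
  x = 10: f ≡ 0 at y ∈ {7}; g ≡ 0 at y ∈ {8}; common: ∅.
Collecting: common zeros = {(8, 8)}, so the count is 1.
Comparison with the Bézout bound: 1 ≤ 1 = deg(f)·deg(g), as expected for curves with no common component (the bound is attained).


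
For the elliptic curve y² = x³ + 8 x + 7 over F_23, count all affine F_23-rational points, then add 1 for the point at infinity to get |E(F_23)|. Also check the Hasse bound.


Affine points = {(1, 4), (1, 19), (2, 10), (2, 13), (3, 9), (3, 14), (6, 8), (6, 15), (8, 10), (8, 13), (9, 7), (9, 16), (10, 11), (10, 12), (11, 0), (13, 10), (13, 13), (15, 11), (15, 12), (18, 7), (18, 16), (19, 7), (19, 16), (20, 5), (20, 18), (21, 11), (21, 12)}; affine count = 27; |E(F_23)| = 28.

Discriminant check: Δ ∝ 4a³ + 27b² = 4·8³ + 27·7² = 4·512 + 27·49 ≡ 13 (mod 23). Nonzero ⇒ E is nonsingular.
For each x ∈ F_23, compute rhs = x³ + 8·x + 7 mod 23, then count y ∈ F_23 with y² ≡ rhs.
  x = 0: rhs = 7, matching y values: none (0 points).
  x = 1: rhs = 16, matching y values: 4, 19 (2 points).
  x = 2: rhs = 8, matching y values: 10, 13 (2 points).
  x = 3: rhs = 12, matching y values: 9, 14 (2 points).
  x = 4: rhs = 11, matching y values: none (0 points).
  x = 5: rhs = 11, matching y values: none (0 points).
  x = 6: rhs = 18, matching y values: 8, 15 (2 points).
  x = 7: rhs = 15, matching y values: none (0 points).
  x = 8: rhs = 8, matching y values: 10, 13 (2 points).
  x = 9: rhs = 3, matching y values: 7, 16 (2 points).
  x = 10: rhs = 6, matching y values: 11, 12 (2 points).
  x = 11: rhs = 0, matching y values: 0 (1 points).
  x = 12: rhs = 14, matching y values: none (0 points).
  x = 13: rhs = 8, matching y values: 10, 13 (2 points).
  x = 14: rhs = 11, matching y values: none (0 points).
  x = 15: rhs = 6, matching y values: 11, 12 (2 points).
  x = 16: rhs = 22, matching y values: none (0 points).
  x = 17: rhs = 19, matching y values: none (0 points).
  x = 18: rhs = 3, matching y values: 7, 16 (2 points).
  x = 19: rhs = 3, matching y values: 7, 16 (2 points).
  x = 20: rhs = 2, matching y values: 5, 18 (2 points).
  x = 21: rhs = 6, matching y values: 11, 12 (2 points).
  x = 22: rhs = 21, matching y values: none (0 points).
Total affine count: 27.
Full point count |E(F_23)| = 27 + 1 = 28.
Hasse bound: |28 − (23+1)| = |4| = 4 ≤ 2√23 ≈ 9.5917 ✓.


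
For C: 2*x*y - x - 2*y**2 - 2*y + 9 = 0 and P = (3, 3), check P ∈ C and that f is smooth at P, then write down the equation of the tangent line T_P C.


Tangent line at P: 5*x - 8*y + 9 = 0.

Step 1: f(3, 3) = 0, so P lies on C.
Step 2: partial derivatives
  f_x(x, y) = 2*y - 1, f_y(x, y) = 2*x - 4*y - 2.
  f_x(P) = 5, f_y(P) = -8 (gradient nonzero, so P is smooth).
Step 3: tangent line at P: 5·(x − 3) + -8·(y − 3) = 0.
Expanding: 5*x - 8*y + 9 = 0.


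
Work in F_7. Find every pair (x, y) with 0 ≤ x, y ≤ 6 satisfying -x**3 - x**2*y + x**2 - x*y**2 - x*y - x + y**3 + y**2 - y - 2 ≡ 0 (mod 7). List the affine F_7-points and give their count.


Affine F_7-points: {(1, 4), (3, 2), (4, 1), (5, 4)}; count = 4.

For each of the 49 pairs (x, y) ∈ F_7², evaluate f(x, y) mod 7. Record the zeros.
  x = 0: [0↦5, 1↦6, 2↦1, 3↦3, 4↦4, 5↦3, 6↦6]  zeros at y ∈ ∅
  x = 1: [0↦4, 1↦2, 2↦6, 3↦1, 4↦0, 5↦2, 6↦6]  zeros at y ∈ {4}
  x = 2: [0↦6, 1↦6, 2↦3, 3↦3, 4↦5, 5↦1, 6↦4]  zeros at y ∈ ∅
  x = 3: [0↦5, 1↦5, 2↦0, 3↦3, 4↦6, 5↦1, 6↦1]  zeros at y ∈ {2}
  x = 4: [0↦2, 1↦0, 2↦5, 3↦2, 4↦4, 5↦3, 6↦5]  zeros at y ∈ {1}
  x = 5: [0↦5, 1↦6, 2↦5, 3↦1, 4↦0, 5↦1, 6↦3]  zeros at y ∈ {4}
  x = 6: [0↦1, 1↦3, 2↦1, 3↦1, 4↦2, 5↦3, 6↦3]  zeros at y ∈ ∅
Collecting zeros: affine points = {(1, 4), (3, 2), (4, 1), (5, 4)}.
Total count |C(F_7)_aff| = 4.


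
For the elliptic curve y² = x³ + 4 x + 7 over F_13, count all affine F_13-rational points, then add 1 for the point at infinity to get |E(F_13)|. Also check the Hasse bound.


Affine points = {(1, 5), (1, 8), (2, 6), (2, 7), (4, 3), (4, 10), (5, 3), (5, 10), (6, 0), (7, 1), (7, 12), (11, 2), (11, 11)}; affine count = 13; |E(F_13)| = 14.

Discriminant check: Δ ∝ 4a³ + 27b² = 4·4³ + 27·7² = 4·64 + 27·49 ≡ 6 (mod 13). Nonzero ⇒ E is nonsingular.
For each x ∈ F_13, compute rhs = x³ + 4·x + 7 mod 13, then count y ∈ F_13 with y² ≡ rhs.
  x = 0: rhs = 7, matching y values: none (0 points).
  x = 1: rhs = 12, matching y values: 5, 8 (2 points).
  x = 2: rhs = 10, matching y values: 6, 7 (2 points).
  x = 3: rhs = 7, matching y values: none (0 points).
  x = 4: rhs = 9, matching y values: 3, 10 (2 points).
  x = 5: rhs = 9, matching y values: 3, 10 (2 points).
  x = 6: rhs = 0, matching y values: 0 (1 points).
  x = 7: rhs = 1, matching y values: 1, 12 (2 points).
  x = 8: rhs = 5, matching y values: none (0 points).
  x = 9: rhs = 5, matching y values: none (0 points).
  x = 10: rhs = 7, matching y values: none (0 points).
  x = 11: rhs = 4, matching y values: 2, 11 (2 points).
  x = 12: rhs = 2, matching y values: none (0 points).
Total affine count: 13.
Full point count |E(F_13)| = 13 + 1 = 14.
Hasse bound: |14 − (13+1)| = |0| = 0 ≤ 2√13 ≈ 7.2111 ✓.


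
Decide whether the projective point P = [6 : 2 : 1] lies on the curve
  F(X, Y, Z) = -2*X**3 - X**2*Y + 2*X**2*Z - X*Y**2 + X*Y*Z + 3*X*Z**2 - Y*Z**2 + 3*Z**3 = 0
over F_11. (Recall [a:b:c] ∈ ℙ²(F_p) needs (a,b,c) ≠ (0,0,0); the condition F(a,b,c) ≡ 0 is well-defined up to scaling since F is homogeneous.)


F(6,2,1) ≡ 4 (mod 11); P is NOT on the curve.

Evaluate F(6, 2, 1) term-by-term (mod 11).
  -2*X**3 ↦ -2·216·1·1 = -432
  -X**2*Y ↦ -1·36·2·1 = -72
  2*X**2*Z ↦ 2·36·1·1 = 72
  -X*Y**2 ↦ -1·6·4·1 = -24
  X*Y*Z ↦ 1·6·2·1 = 12
  3*X*Z**2 ↦ 3·6·1·1 = 18
  -Y*Z**2 ↦ -1·1·2·1 = -2
  3*Z**3 ↦ 3·1·1·1 = 3
Sum: F(6, 2, 1) = (-432) + (-72) + (72) + (-24) + (12) + (18) + (-2) + (3) = -425.
Reducing mod 11: -425 ≡ 4 (mod 11).
Since F(a, b, c) ≡ 4 ≠ 0 (mod 11), P does NOT lie on the curve.


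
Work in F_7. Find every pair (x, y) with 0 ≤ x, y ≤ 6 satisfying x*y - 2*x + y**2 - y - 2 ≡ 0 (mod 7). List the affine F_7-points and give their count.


Affine F_7-points: {(0, 2), (0, 6), (1, 2), (1, 5), (2, 2), (2, 4), (3, 2), (3, 3), (4, 2), (5, 1), (5, 2), (6, 0), (6, 2)}; count = 13.

For each of the 49 pairs (x, y) ∈ F_7², evaluate f(x, y) mod 7. Record the zeros.
  x = 0: [0↦5, 1↦5, 2↦0, 3↦4, 4↦3, 5↦4, 6↦0]  zeros at y ∈ {2, 6}
  x = 1: [0↦3, 1↦4, 2↦0, 3↦5, 4↦5, 5↦0, 6↦4]  zeros at y ∈ {2, 5}
  x = 2: [0↦1, 1↦3, 2↦0, 3↦6, 4↦0, 5↦3, 6↦1]  zeros at y ∈ {2, 4}
  x = 3: [0↦6, 1↦2, 2↦0, 3↦0, 4↦2, 5↦6, 6↦5]  zeros at y ∈ {2, 3}
  x = 4: [0↦4, 1↦1, 2↦0, 3↦1, 4↦4, 5↦2, 6↦2]  zeros at y ∈ {2}
  x = 5: [0↦2, 1↦0, 2↦0, 3↦2, 4↦6, 5↦5, 6↦6]  zeros at y ∈ {1, 2}
  x = 6: [0↦0, 1↦6, 2↦0, 3↦3, 4↦1, 5↦1, 6↦3]  zeros at y ∈ {0, 2}
Collecting zeros: affine points = {(0, 2), (0, 6), (1, 2), (1, 5), (2, 2), (2, 4), (3, 2), (3, 3), (4, 2), (5, 1), (5, 2), (6, 0), (6, 2)}.
Total count |C(F_7)_aff| = 13.


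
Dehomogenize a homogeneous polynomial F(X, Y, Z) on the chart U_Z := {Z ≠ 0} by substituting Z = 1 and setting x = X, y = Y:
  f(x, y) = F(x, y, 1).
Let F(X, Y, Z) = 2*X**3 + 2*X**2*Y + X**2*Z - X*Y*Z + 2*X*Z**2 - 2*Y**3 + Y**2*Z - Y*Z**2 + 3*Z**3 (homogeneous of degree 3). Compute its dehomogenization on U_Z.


f(x, y) = 2*x**3 + 2*x**2*y + x**2 - x*y + 2*x - 2*y**3 + y**2 - y + 3

On U_Z we set Z = 1. Each monomial c·X^i·Y^j·Z^k in F becomes c·x^i·y^j·1^k = c·x^i·y^j.
Substituting Z = 1: F(X, Y, 1) = 2*x**3 + 2*x**2*y + x**2 - x*y + 2*x - 2*y**3 + y**2 - y + 3.
Note: deg(f) ≤ deg(F) = 3; strict inequality happens when F is divisible by Z (lost terms).


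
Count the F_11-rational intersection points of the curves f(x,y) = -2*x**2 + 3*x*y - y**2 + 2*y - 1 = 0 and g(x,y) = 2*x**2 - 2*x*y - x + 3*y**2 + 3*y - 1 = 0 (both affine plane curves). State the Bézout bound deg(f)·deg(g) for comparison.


Common zeros: ∅; count = 0; Bézout bound = 4.

deg(f) = 2, deg(g) = 2, so Bézout bound = 4.
Scan x ∈ F_11. For each x, list the y ∈ F_11 with f(x, y) ≡ 0 and those with g(x, y) ≡ 0 (mod 11); the common zeros in that column are the intersection.
  x = 0: f ≡ 0 at y ∈ {1}; g ≡ 0 at y ∈ ∅; common: ∅.
  x = 1: f ≡ 0 at y ∈ ∅; g ≡ 0 at y ∈ {0, 7}; common: ∅.
  x = 2: f ≡ 0 at y ∈ ∅; g ≡ 0 at y ∈ ∅; common: ∅.
  x = 3: f ≡ 0 at y ∈ {5, 6}; g ≡ 0 at y ∈ ∅; common: ∅.
  x = 4: f ≡ 0 at y ∈ {0, 3}; g ≡ 0 at y ∈ {4, 5}; common: ∅.
  x = 5: f ≡ 0 at y ∈ ∅; g ≡ 0 at y ∈ {0, 6}; common: ∅.
  x = 6: f ≡ 0 at y ∈ {3, 6}; g ≡ 0 at y ∈ {4, 10}; common: ∅.
  x = 7: f ≡ 0 at y ∈ {0, 1}; g ≡ 0 at y ∈ {5, 6}; common: ∅.
  x = 8: f ≡ 0 at y ∈ ∅; g ≡ 0 at y ∈ ∅; common: ∅.
  x = 9: f ≡ 0 at y ∈ ∅; g ≡ 0 at y ∈ ∅; common: ∅.
  x = 10: f ≡ 0 at y ∈ {5}; g ≡ 0 at y ∈ {3, 10}; common: ∅.
Collecting: common zeros = ∅, so the count is 0.
Comparison with the Bézout bound: 0 ≤ 4 = deg(f)·deg(g), as expected for curves with no common component (the affine F_11-count falls short of the bound because intersections may lie at infinity, over extension fields, or carry multiplicity).


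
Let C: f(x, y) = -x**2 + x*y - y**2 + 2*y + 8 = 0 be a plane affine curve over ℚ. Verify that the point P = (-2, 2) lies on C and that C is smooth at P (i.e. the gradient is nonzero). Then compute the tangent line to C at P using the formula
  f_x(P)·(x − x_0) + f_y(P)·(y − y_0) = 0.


Tangent line at P: 6*x - 4*y + 20 = 0.

Step 1: f(-2, 2) = 0, so P lies on C.
Step 2: partial derivatives
  f_x(x, y) = -2*x + y, f_y(x, y) = x - 2*y + 2.
  f_x(P) = 6, f_y(P) = -4 (gradient nonzero, so P is smooth).
Step 3: tangent line at P: 6·(x − -2) + -4·(y − 2) = 0.
Expanding: 6*x - 4*y + 20 = 0.


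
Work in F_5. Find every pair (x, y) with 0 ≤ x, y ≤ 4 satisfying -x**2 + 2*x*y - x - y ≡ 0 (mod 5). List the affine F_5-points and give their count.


Affine F_5-points: {(0, 0), (1, 2), (2, 2), (4, 0)}; count = 4.

For each of the 25 pairs (x, y) ∈ F_5², evaluate f(x, y) mod 5. Record the zeros.
  x = 0: [0↦0, 1↦4, 2↦3, 3↦2, 4↦1]  zeros at y ∈ {0}
  x = 1: [0↦3, 1↦4, 2↦0, 3↦1, 4↦2]  zeros at y ∈ {2}
  x = 2: [0↦4, 1↦2, 2↦0, 3↦3, 4↦1]  zeros at y ∈ {2}
  x = 3: [0↦3, 1↦3, 2↦3, 3↦3, 4↦3]  zeros at y ∈ ∅
  x = 4: [0↦0, 1↦2, 2↦4, 3↦1, 4↦3]  zeros at y ∈ {0}
Collecting zeros: affine points = {(0, 0), (1, 2), (2, 2), (4, 0)}.
Total count |C(F_5)_aff| = 4.
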